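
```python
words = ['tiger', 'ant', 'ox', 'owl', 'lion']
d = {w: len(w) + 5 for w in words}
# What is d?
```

{'tiger': 10, 'ant': 8, 'ox': 7, 'owl': 8, 'lion': 9}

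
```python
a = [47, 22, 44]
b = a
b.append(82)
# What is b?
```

After line 1: a = [47, 22, 44]
After line 2 (b = a is an alias, same object): a = [47, 22, 44], b = [47, 22, 44]
After line 3 (b.append mutates the shared list): a = [47, 22, 44, 82], b = [47, 22, 44, 82]

[47, 22, 44, 82]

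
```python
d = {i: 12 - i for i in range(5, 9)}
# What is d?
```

{5: 7, 6: 6, 7: 5, 8: 4}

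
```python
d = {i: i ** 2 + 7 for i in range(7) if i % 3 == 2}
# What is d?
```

{2: 11, 5: 32}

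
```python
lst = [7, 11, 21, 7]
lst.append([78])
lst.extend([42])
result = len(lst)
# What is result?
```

After line 1: lst = [7, 11, 21, 7]
After line 2 (append adds [78] as single element): lst = [7, 11, 21, 7, [78]]
After line 3 (extend unpacks [42], adds 42): lst = [7, 11, 21, 7, [78], 42]
After line 4: result = len(lst) = 6

6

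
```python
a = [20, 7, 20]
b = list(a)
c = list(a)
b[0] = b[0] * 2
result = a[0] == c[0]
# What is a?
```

After line 1: a = [20, 7, 20]
After line 2 (b = list(a), copy): a = [20, 7, 20], b = [20, 7, 20]
After line 3 (c = list(a) is a copy, new object): c = [20, 7, 20]
After line 4 (b[0] = 20 * 2 = 40; only b mutates (copy)): a = [20, 7, 20], b = [40, 7, 20], c = [20, 7, 20]
After line 5 (a[0] = 20, c[0] = 20; result = True)

[20, 7, 20]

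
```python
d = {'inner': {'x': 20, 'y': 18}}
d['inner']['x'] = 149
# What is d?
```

After line 1: d = {'inner': {'x': 20, 'y': 18}}
After line 2 (inner x overwritten): d = {'inner': {'x': 149, 'y': 18}}

{'inner': {'x': 149, 'y': 18}}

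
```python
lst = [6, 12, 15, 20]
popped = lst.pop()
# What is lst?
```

[6, 12, 15]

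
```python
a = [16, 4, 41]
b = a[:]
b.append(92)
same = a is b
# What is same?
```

After line 1: a = [16, 4, 41]
After line 2 (b = a[:] is a shallow copy, new object): a = [16, 4, 41], b = [16, 4, 41]
After line 3 (append only mutates b): a = [16, 4, 41], b = [16, 4, 41, 92]
After line 4 (same = a is b; different objects -> False): same = False

False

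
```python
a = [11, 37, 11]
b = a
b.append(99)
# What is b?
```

After line 1: a = [11, 37, 11]
After line 2 (b = a is an alias, same object): a = [11, 37, 11], b = [11, 37, 11]
After line 3 (b.append mutates the shared list): a = [11, 37, 11, 99], b = [11, 37, 11, 99]

[11, 37, 11, 99]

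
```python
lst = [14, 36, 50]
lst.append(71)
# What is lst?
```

[14, 36, 50, 71]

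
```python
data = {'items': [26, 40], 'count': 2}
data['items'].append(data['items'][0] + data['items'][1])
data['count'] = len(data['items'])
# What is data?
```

After line 1: data = {'items': [26, 40], 'count': 2}
After line 2 (append 26 + 40 = 66): data = {'items': [26, 40, 66], 'count': 2}
After line 3 (count = len(items) = 3): data = {'items': [26, 40, 66], 'count': 3}

{'items': [26, 40, 66], 'count': 3}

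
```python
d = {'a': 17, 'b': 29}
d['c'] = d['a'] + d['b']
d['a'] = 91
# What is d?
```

After line 1: d = {'a': 17, 'b': 29}
After line 2 (d['c'] = 17 + 29): d = {'a': 17, 'b': 29, 'c': 46}
After line 3: d = {'a': 91, 'b': 29, 'c': 46}

{'a': 91, 'b': 29, 'c': 46}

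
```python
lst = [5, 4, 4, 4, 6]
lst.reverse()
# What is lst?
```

[6, 4, 4, 4, 5]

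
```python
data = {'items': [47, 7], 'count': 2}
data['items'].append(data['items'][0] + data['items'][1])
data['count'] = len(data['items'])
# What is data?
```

After line 1: data = {'items': [47, 7], 'count': 2}
After line 2 (append 47 + 7 = 54): data = {'items': [47, 7, 54], 'count': 2}
After line 3 (count = len(items) = 3): data = {'items': [47, 7, 54], 'count': 3}

{'items': [47, 7, 54], 'count': 3}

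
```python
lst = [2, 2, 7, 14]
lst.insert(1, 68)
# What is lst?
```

[2, 68, 2, 7, 14]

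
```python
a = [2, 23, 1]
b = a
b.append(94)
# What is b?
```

After line 1: a = [2, 23, 1]
After line 2 (b = a is an alias, same object): a = [2, 23, 1], b = [2, 23, 1]
After line 3 (b.append mutates the shared list): a = [2, 23, 1, 94], b = [2, 23, 1, 94]

[2, 23, 1, 94]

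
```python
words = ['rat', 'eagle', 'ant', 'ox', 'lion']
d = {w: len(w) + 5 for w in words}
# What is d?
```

{'rat': 8, 'eagle': 10, 'ant': 8, 'ox': 7, 'lion': 9}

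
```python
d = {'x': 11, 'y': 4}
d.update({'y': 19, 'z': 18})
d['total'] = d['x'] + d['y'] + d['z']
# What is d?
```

After line 1: d = {'x': 11, 'y': 4}
After line 2 (y overwritten, z added): d = {'x': 11, 'y': 19, 'z': 18}
After line 3 (total = 11 + 19 + 18 = 48): d = {'x': 11, 'y': 19, 'z': 18, 'total': 48}

{'x': 11, 'y': 19, 'z': 18, 'total': 48}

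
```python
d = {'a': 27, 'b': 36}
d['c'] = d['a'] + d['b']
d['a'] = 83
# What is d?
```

After line 1: d = {'a': 27, 'b': 36}
After line 2 (d['c'] = 27 + 36): d = {'a': 27, 'b': 36, 'c': 63}
After line 3: d = {'a': 83, 'b': 36, 'c': 63}

{'a': 83, 'b': 36, 'c': 63}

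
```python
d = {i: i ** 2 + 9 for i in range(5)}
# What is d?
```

{0: 9, 1: 10, 2: 13, 3: 18, 4: 25}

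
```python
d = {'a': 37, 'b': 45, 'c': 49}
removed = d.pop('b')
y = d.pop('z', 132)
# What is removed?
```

After line 1: d = {'a': 37, 'b': 45, 'c': 49}
After line 2 (pop 'b' returns 45): d = {'a': 37, 'c': 49}, removed = 45
After line 3 (pop 'z' missing, returns default 132): d = {'a': 37, 'c': 49}, y = 132

45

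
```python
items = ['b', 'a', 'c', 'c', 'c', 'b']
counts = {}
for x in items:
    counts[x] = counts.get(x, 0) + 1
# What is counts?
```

Initial: counts = {}, items = ['b', 'a', 'c', 'c', 'c', 'b']
See 'b': counts = {'b': 1}
See 'a': counts = {'b': 1, 'a': 1}
See 'c': counts = {'b': 1, 'a': 1, 'c': 1}
See 'c': counts = {'b': 1, 'a': 1, 'c': 2}
See 'c': counts = {'b': 1, 'a': 1, 'c': 3}
See 'b': counts = {'b': 2, 'a': 1, 'c': 3}

{'b': 2, 'a': 1, 'c': 3}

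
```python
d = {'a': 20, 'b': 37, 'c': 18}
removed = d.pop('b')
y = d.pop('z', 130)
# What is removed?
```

After line 1: d = {'a': 20, 'b': 37, 'c': 18}
After line 2 (pop 'b' returns 37): d = {'a': 20, 'c': 18}, removed = 37
After line 3 (pop 'z' missing, returns default 130): d = {'a': 20, 'c': 18}, y = 130

37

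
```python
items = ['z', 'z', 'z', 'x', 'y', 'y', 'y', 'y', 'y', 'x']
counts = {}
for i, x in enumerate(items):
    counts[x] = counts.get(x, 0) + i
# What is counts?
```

Initial: counts = {}, items = ['z', 'z', 'z', 'x', 'y', 'y', 'y', 'y', 'y', 'x']
i=0, x='z': counts = {'z': 0}
i=1, x='z': counts = {'z': 1}
i=2, x='z': counts = {'z': 3}
i=3, x='x': counts = {'z': 3, 'x': 3}
i=4, x='y': counts = {'z': 3, 'x': 3, 'y': 4}
i=5, x='y': counts = {'z': 3, 'x': 3, 'y': 9}
i=6, x='y': counts = {'z': 3, 'x': 3, 'y': 15}
i=7, x='y': counts = {'z': 3, 'x': 3, 'y': 22}
i=8, x='y': counts = {'z': 3, 'x': 3, 'y': 30}
i=9, x='x': counts = {'z': 3, 'x': 12, 'y': 30}

{'z': 3, 'x': 12, 'y': 30}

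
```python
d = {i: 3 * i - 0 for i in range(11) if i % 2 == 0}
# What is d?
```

{0: 0, 2: 6, 4: 12, 6: 18, 8: 24, 10: 30}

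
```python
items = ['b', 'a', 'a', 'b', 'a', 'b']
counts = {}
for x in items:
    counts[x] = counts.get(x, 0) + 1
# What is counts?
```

Initial: counts = {}, items = ['b', 'a', 'a', 'b', 'a', 'b']
See 'b': counts = {'b': 1}
See 'a': counts = {'b': 1, 'a': 1}
See 'a': counts = {'b': 1, 'a': 2}
See 'b': counts = {'b': 2, 'a': 2}
See 'a': counts = {'b': 2, 'a': 3}
See 'b': counts = {'b': 3, 'a': 3}

{'b': 3, 'a': 3}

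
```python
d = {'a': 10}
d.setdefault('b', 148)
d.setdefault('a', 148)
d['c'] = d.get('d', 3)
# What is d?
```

After line 1: d = {'a': 10}
After line 2 (setdefault adds 'b'=148): d = {'a': 10, 'b': 148}
After line 3 (setdefault 'a' no-op, already exists): d = {'a': 10, 'b': 148}
After line 4 (get('d', 3) returns default since 'd' not in d): d = {'a': 10, 'b': 148, 'c': 3}

{'a': 10, 'b': 148, 'c': 3}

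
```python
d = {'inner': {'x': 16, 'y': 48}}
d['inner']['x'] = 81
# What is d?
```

After line 1: d = {'inner': {'x': 16, 'y': 48}}
After line 2 (inner x overwritten): d = {'inner': {'x': 81, 'y': 48}}

{'inner': {'x': 81, 'y': 48}}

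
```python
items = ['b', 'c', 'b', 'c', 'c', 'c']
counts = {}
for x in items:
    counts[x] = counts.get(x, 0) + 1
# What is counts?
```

Initial: counts = {}, items = ['b', 'c', 'b', 'c', 'c', 'c']
See 'b': counts = {'b': 1}
See 'c': counts = {'b': 1, 'c': 1}
See 'b': counts = {'b': 2, 'c': 1}
See 'c': counts = {'b': 2, 'c': 2}
See 'c': counts = {'b': 2, 'c': 3}
See 'c': counts = {'b': 2, 'c': 4}

{'b': 2, 'c': 4}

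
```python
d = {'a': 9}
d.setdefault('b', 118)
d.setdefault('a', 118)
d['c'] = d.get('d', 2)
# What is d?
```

After line 1: d = {'a': 9}
After line 2 (setdefault adds 'b'=118): d = {'a': 9, 'b': 118}
After line 3 (setdefault 'a' no-op, already exists): d = {'a': 9, 'b': 118}
After line 4 (get('d', 2) returns default since 'd' not in d): d = {'a': 9, 'b': 118, 'c': 2}

{'a': 9, 'b': 118, 'c': 2}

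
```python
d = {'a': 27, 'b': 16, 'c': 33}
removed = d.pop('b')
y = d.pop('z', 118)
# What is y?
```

After line 1: d = {'a': 27, 'b': 16, 'c': 33}
After line 2 (pop 'b' returns 16): d = {'a': 27, 'c': 33}, removed = 16
After line 3 (pop 'z' missing, returns default 118): d = {'a': 27, 'c': 33}, y = 118

118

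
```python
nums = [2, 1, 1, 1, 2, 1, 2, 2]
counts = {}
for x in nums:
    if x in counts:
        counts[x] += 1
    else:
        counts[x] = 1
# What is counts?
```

Initial: counts = {}, nums = [2, 1, 1, 1, 2, 1, 2, 2]
See 2: counts = {2: 1}
See 1: counts = {2: 1, 1: 1}
See 1: counts = {2: 1, 1: 2}
See 1: counts = {2: 1, 1: 3}
See 2: counts = {2: 2, 1: 3}
See 1: counts = {2: 2, 1: 4}
See 2: counts = {2: 3, 1: 4}
See 2: counts = {2: 4, 1: 4}

{2: 4, 1: 4}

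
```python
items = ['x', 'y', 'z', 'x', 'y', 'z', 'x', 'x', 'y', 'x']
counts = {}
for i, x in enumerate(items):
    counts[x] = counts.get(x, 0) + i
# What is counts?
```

Initial: counts = {}, items = ['x', 'y', 'z', 'x', 'y', 'z', 'x', 'x', 'y', 'x']
i=0, x='x': counts = {'x': 0}
i=1, x='y': counts = {'x': 0, 'y': 1}
i=2, x='z': counts = {'x': 0, 'y': 1, 'z': 2}
i=3, x='x': counts = {'x': 3, 'y': 1, 'z': 2}
i=4, x='y': counts = {'x': 3, 'y': 5, 'z': 2}
i=5, x='z': counts = {'x': 3, 'y': 5, 'z': 7}
i=6, x='x': counts = {'x': 9, 'y': 5, 'z': 7}
i=7, x='x': counts = {'x': 16, 'y': 5, 'z': 7}
i=8, x='y': counts = {'x': 16, 'y': 13, 'z': 7}
i=9, x='x': counts = {'x': 25, 'y': 13, 'z': 7}

{'x': 25, 'y': 13, 'z': 7}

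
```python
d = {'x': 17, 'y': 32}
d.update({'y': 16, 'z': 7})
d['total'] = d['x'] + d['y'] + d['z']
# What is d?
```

After line 1: d = {'x': 17, 'y': 32}
After line 2 (y overwritten, z added): d = {'x': 17, 'y': 16, 'z': 7}
After line 3 (total = 17 + 16 + 7 = 40): d = {'x': 17, 'y': 16, 'z': 7, 'total': 40}

{'x': 17, 'y': 16, 'z': 7, 'total': 40}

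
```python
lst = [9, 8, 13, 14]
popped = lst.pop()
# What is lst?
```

[9, 8, 13]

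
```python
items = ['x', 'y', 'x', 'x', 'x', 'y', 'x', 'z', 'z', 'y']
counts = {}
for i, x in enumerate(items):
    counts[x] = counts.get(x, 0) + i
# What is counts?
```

Initial: counts = {}, items = ['x', 'y', 'x', 'x', 'x', 'y', 'x', 'z', 'z', 'y']
i=0, x='x': counts = {'x': 0}
i=1, x='y': counts = {'x': 0, 'y': 1}
i=2, x='x': counts = {'x': 2, 'y': 1}
i=3, x='x': counts = {'x': 5, 'y': 1}
i=4, x='x': counts = {'x': 9, 'y': 1}
i=5, x='y': counts = {'x': 9, 'y': 6}
i=6, x='x': counts = {'x': 15, 'y': 6}
i=7, x='z': counts = {'x': 15, 'y': 6, 'z': 7}
i=8, x='z': counts = {'x': 15, 'y': 6, 'z': 15}
i=9, x='y': counts = {'x': 15, 'y': 15, 'z': 15}

{'x': 15, 'y': 15, 'z': 15}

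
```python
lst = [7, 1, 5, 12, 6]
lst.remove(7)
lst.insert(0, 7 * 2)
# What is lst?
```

After line 1: lst = [7, 1, 5, 12, 6]
After line 2 (remove first 7): lst = [1, 5, 12, 6]
After line 3 (insert 14 at index 0): lst = [14, 1, 5, 12, 6]

[14, 1, 5, 12, 6]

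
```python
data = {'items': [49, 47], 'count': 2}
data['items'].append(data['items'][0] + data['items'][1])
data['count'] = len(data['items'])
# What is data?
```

After line 1: data = {'items': [49, 47], 'count': 2}
After line 2 (append 49 + 47 = 96): data = {'items': [49, 47, 96], 'count': 2}
After line 3 (count = len(items) = 3): data = {'items': [49, 47, 96], 'count': 3}

{'items': [49, 47, 96], 'count': 3}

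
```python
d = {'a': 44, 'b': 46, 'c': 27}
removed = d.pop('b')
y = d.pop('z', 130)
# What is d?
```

After line 1: d = {'a': 44, 'b': 46, 'c': 27}
After line 2 (pop 'b' returns 46): d = {'a': 44, 'c': 27}, removed = 46
After line 3 (pop 'z' missing, returns default 130): d = {'a': 44, 'c': 27}, y = 130

{'a': 44, 'c': 27}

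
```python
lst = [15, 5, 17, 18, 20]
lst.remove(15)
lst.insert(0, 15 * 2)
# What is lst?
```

After line 1: lst = [15, 5, 17, 18, 20]
After line 2 (remove first 15): lst = [5, 17, 18, 20]
After line 3 (insert 30 at index 0): lst = [30, 5, 17, 18, 20]

[30, 5, 17, 18, 20]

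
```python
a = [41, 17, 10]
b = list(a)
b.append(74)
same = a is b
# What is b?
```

After line 1: a = [41, 17, 10]
After line 2 (b = list(a) is a shallow copy, new object): a = [41, 17, 10], b = [41, 17, 10]
After line 3 (append only mutates b): a = [41, 17, 10], b = [41, 17, 10, 74]
After line 4 (same = a is b; different objects -> False): same = False

[41, 17, 10, 74]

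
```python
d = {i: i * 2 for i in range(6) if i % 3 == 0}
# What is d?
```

{0: 0, 3: 6}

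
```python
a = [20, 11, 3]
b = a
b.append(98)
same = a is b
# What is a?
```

After line 1: a = [20, 11, 3]
After line 2 (b = a is an alias, same object): a = [20, 11, 3], b = [20, 11, 3]
After line 3 (b.append mutates the shared list): a = [20, 11, 3, 98], b = [20, 11, 3, 98]
After line 4 (same = a is b; same object -> True): same = True

[20, 11, 3, 98]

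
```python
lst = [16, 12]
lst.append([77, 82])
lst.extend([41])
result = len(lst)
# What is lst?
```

After line 1: lst = [16, 12]
After line 2 (append adds [77, 82] as single element): lst = [16, 12, [77, 82]]
After line 3 (extend unpacks [41], adds 41): lst = [16, 12, [77, 82], 41]
After line 4: result = len(lst) = 4

[16, 12, [77, 82], 41]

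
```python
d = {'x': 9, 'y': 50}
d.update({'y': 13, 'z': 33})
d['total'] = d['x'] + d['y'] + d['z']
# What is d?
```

After line 1: d = {'x': 9, 'y': 50}
After line 2 (y overwritten, z added): d = {'x': 9, 'y': 13, 'z': 33}
After line 3 (total = 9 + 13 + 33 = 55): d = {'x': 9, 'y': 13, 'z': 33, 'total': 55}

{'x': 9, 'y': 13, 'z': 33, 'total': 55}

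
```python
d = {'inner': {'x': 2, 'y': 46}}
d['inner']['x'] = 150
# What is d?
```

After line 1: d = {'inner': {'x': 2, 'y': 46}}
After line 2 (inner x overwritten): d = {'inner': {'x': 150, 'y': 46}}

{'inner': {'x': 150, 'y': 46}}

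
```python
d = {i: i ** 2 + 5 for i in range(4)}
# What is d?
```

{0: 5, 1: 6, 2: 9, 3: 14}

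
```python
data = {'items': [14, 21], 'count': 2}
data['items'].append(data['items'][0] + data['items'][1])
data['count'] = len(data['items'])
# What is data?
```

After line 1: data = {'items': [14, 21], 'count': 2}
After line 2 (append 14 + 21 = 35): data = {'items': [14, 21, 35], 'count': 2}
After line 3 (count = len(items) = 3): data = {'items': [14, 21, 35], 'count': 3}

{'items': [14, 21, 35], 'count': 3}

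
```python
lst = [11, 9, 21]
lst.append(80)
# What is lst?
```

[11, 9, 21, 80]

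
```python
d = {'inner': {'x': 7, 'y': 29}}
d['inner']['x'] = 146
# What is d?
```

After line 1: d = {'inner': {'x': 7, 'y': 29}}
After line 2 (inner x overwritten): d = {'inner': {'x': 146, 'y': 29}}

{'inner': {'x': 146, 'y': 29}}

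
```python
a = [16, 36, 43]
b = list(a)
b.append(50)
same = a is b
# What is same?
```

After line 1: a = [16, 36, 43]
After line 2 (b = list(a) is a shallow copy, new object): a = [16, 36, 43], b = [16, 36, 43]
After line 3 (append only mutates b): a = [16, 36, 43], b = [16, 36, 43, 50]
After line 4 (same = a is b; different objects -> False): same = False

False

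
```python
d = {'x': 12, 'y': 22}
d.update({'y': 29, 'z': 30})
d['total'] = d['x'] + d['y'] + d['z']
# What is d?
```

After line 1: d = {'x': 12, 'y': 22}
After line 2 (y overwritten, z added): d = {'x': 12, 'y': 29, 'z': 30}
After line 3 (total = 12 + 29 + 30 = 71): d = {'x': 12, 'y': 29, 'z': 30, 'total': 71}

{'x': 12, 'y': 29, 'z': 30, 'total': 71}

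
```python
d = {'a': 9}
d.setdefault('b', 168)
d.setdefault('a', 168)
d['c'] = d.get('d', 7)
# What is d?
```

After line 1: d = {'a': 9}
After line 2 (setdefault adds 'b'=168): d = {'a': 9, 'b': 168}
After line 3 (setdefault 'a' no-op, already exists): d = {'a': 9, 'b': 168}
After line 4 (get('d', 7) returns default since 'd' not in d): d = {'a': 9, 'b': 168, 'c': 7}

{'a': 9, 'b': 168, 'c': 7}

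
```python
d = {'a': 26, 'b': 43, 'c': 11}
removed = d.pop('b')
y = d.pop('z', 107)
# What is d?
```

After line 1: d = {'a': 26, 'b': 43, 'c': 11}
After line 2 (pop 'b' returns 43): d = {'a': 26, 'c': 11}, removed = 43
After line 3 (pop 'z' missing, returns default 107): d = {'a': 26, 'c': 11}, y = 107

{'a': 26, 'c': 11}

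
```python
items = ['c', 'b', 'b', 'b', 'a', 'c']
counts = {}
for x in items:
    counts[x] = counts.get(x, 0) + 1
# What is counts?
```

Initial: counts = {}, items = ['c', 'b', 'b', 'b', 'a', 'c']
See 'c': counts = {'c': 1}
See 'b': counts = {'c': 1, 'b': 1}
See 'b': counts = {'c': 1, 'b': 2}
See 'b': counts = {'c': 1, 'b': 3}
See 'a': counts = {'c': 1, 'b': 3, 'a': 1}
See 'c': counts = {'c': 2, 'b': 3, 'a': 1}

{'c': 2, 'b': 3, 'a': 1}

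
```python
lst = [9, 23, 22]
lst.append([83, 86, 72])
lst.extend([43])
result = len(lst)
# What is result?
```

After line 1: lst = [9, 23, 22]
After line 2 (append adds [83, 86, 72] as single element): lst = [9, 23, 22, [83, 86, 72]]
After line 3 (extend unpacks [43], adds 43): lst = [9, 23, 22, [83, 86, 72], 43]
After line 4: result = len(lst) = 5

5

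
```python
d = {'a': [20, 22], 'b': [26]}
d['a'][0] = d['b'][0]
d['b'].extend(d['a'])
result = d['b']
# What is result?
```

After line 1: d = {'a': [20, 22], 'b': [26]}
After line 2 (a[0] = b[0] = 26): d = {'a': [26, 22], 'b': [26]}
After line 3 (b.extend(a) appends [26, 22]): d = {'a': [26, 22], 'b': [26, 26, 22]}
After line 4: result = d['b'] = [26, 26, 22]

[26, 26, 22]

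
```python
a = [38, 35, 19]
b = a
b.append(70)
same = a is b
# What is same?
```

After line 1: a = [38, 35, 19]
After line 2 (b = a is an alias, same object): a = [38, 35, 19], b = [38, 35, 19]
After line 3 (b.append mutates the shared list): a = [38, 35, 19, 70], b = [38, 35, 19, 70]
After line 4 (same = a is b; same object -> True): same = True

True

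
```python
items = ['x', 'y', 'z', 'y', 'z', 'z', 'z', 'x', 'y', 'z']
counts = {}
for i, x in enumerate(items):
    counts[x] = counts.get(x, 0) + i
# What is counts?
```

Initial: counts = {}, items = ['x', 'y', 'z', 'y', 'z', 'z', 'z', 'x', 'y', 'z']
i=0, x='x': counts = {'x': 0}
i=1, x='y': counts = {'x': 0, 'y': 1}
i=2, x='z': counts = {'x': 0, 'y': 1, 'z': 2}
i=3, x='y': counts = {'x': 0, 'y': 4, 'z': 2}
i=4, x='z': counts = {'x': 0, 'y': 4, 'z': 6}
i=5, x='z': counts = {'x': 0, 'y': 4, 'z': 11}
i=6, x='z': counts = {'x': 0, 'y': 4, 'z': 17}
i=7, x='x': counts = {'x': 7, 'y': 4, 'z': 17}
i=8, x='y': counts = {'x': 7, 'y': 12, 'z': 17}
i=9, x='z': counts = {'x': 7, 'y': 12, 'z': 26}

{'x': 7, 'y': 12, 'z': 26}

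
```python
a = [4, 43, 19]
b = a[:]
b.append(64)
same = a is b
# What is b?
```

After line 1: a = [4, 43, 19]
After line 2 (b = a[:] is a shallow copy, new object): a = [4, 43, 19], b = [4, 43, 19]
After line 3 (append only mutates b): a = [4, 43, 19], b = [4, 43, 19, 64]
After line 4 (same = a is b; different objects -> False): same = False

[4, 43, 19, 64]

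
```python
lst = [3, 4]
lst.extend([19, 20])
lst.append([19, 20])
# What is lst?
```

After line 1: lst = [3, 4]
After line 2 (extend unpacks [19, 20]): lst = [3, 4, 19, 20]
After line 3 (append adds [19, 20] as single element): lst = [3, 4, 19, 20, [19, 20]]

[3, 4, 19, 20, [19, 20]]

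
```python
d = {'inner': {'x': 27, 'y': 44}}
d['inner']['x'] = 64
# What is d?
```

After line 1: d = {'inner': {'x': 27, 'y': 44}}
After line 2 (inner x overwritten): d = {'inner': {'x': 64, 'y': 44}}

{'inner': {'x': 64, 'y': 44}}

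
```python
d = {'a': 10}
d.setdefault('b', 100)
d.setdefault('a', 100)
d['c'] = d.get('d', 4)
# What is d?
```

After line 1: d = {'a': 10}
After line 2 (setdefault adds 'b'=100): d = {'a': 10, 'b': 100}
After line 3 (setdefault 'a' no-op, already exists): d = {'a': 10, 'b': 100}
After line 4 (get('d', 4) returns default since 'd' not in d): d = {'a': 10, 'b': 100, 'c': 4}

{'a': 10, 'b': 100, 'c': 4}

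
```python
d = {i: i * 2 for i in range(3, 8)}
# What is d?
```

{3: 6, 4: 8, 5: 10, 6: 12, 7: 14}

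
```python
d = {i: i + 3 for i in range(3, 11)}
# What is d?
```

{3: 6, 4: 7, 5: 8, 6: 9, 7: 10, 8: 11, 9: 12, 10: 13}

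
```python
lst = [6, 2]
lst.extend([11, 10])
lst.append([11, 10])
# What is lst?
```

After line 1: lst = [6, 2]
After line 2 (extend unpacks [11, 10]): lst = [6, 2, 11, 10]
After line 3 (append adds [11, 10] as single element): lst = [6, 2, 11, 10, [11, 10]]

[6, 2, 11, 10, [11, 10]]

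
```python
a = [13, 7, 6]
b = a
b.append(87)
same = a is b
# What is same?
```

After line 1: a = [13, 7, 6]
After line 2 (b = a is an alias, same object): a = [13, 7, 6], b = [13, 7, 6]
After line 3 (b.append mutates the shared list): a = [13, 7, 6, 87], b = [13, 7, 6, 87]
After line 4 (same = a is b; same object -> True): same = True

True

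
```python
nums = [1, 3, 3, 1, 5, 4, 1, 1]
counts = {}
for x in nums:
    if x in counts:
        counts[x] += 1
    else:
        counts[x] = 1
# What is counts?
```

Initial: counts = {}, nums = [1, 3, 3, 1, 5, 4, 1, 1]
See 1: counts = {1: 1}
See 3: counts = {1: 1, 3: 1}
See 3: counts = {1: 1, 3: 2}
See 1: counts = {1: 2, 3: 2}
See 5: counts = {1: 2, 3: 2, 5: 1}
See 4: counts = {1: 2, 3: 2, 5: 1, 4: 1}
See 1: counts = {1: 3, 3: 2, 5: 1, 4: 1}
See 1: counts = {1: 4, 3: 2, 5: 1, 4: 1}

{1: 4, 3: 2, 5: 1, 4: 1}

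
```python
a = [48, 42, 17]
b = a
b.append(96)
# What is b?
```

After line 1: a = [48, 42, 17]
After line 2 (b = a is an alias, same object): a = [48, 42, 17], b = [48, 42, 17]
After line 3 (b.append mutates the shared list): a = [48, 42, 17, 96], b = [48, 42, 17, 96]

[48, 42, 17, 96]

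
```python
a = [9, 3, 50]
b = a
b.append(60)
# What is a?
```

After line 1: a = [9, 3, 50]
After line 2 (b = a is an alias, same object): a = [9, 3, 50], b = [9, 3, 50]
After line 3 (b.append mutates the shared list): a = [9, 3, 50, 60], b = [9, 3, 50, 60]

[9, 3, 50, 60]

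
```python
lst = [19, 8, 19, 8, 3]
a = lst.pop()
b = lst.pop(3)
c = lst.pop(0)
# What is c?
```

After line 1: lst = [19, 8, 19, 8, 3]
After line 2 (pop() -> a = 3): lst = [19, 8, 19, 8]
After line 3 (pop(3) -> b = 8): lst = [19, 8, 19]
After line 4 (pop(0) -> c = 19): lst = [8, 19]

19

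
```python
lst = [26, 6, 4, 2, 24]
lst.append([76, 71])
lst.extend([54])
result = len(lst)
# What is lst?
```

After line 1: lst = [26, 6, 4, 2, 24]
After line 2 (append adds [76, 71] as single element): lst = [26, 6, 4, 2, 24, [76, 71]]
After line 3 (extend unpacks [54], adds 54): lst = [26, 6, 4, 2, 24, [76, 71], 54]
After line 4: result = len(lst) = 7

[26, 6, 4, 2, 24, [76, 71], 54]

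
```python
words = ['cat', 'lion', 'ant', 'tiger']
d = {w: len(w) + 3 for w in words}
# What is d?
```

{'cat': 6, 'lion': 7, 'ant': 6, 'tiger': 8}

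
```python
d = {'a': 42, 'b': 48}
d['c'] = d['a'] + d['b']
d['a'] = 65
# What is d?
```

After line 1: d = {'a': 42, 'b': 48}
After line 2 (d['c'] = 42 + 48): d = {'a': 42, 'b': 48, 'c': 90}
After line 3: d = {'a': 65, 'b': 48, 'c': 90}

{'a': 65, 'b': 48, 'c': 90}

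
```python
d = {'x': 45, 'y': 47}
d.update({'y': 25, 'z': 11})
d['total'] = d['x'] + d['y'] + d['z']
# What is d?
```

After line 1: d = {'x': 45, 'y': 47}
After line 2 (y overwritten, z added): d = {'x': 45, 'y': 25, 'z': 11}
After line 3 (total = 45 + 25 + 11 = 81): d = {'x': 45, 'y': 25, 'z': 11, 'total': 81}

{'x': 45, 'y': 25, 'z': 11, 'total': 81}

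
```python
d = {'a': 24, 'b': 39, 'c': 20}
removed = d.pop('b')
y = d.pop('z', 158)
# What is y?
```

After line 1: d = {'a': 24, 'b': 39, 'c': 20}
After line 2 (pop 'b' returns 39): d = {'a': 24, 'c': 20}, removed = 39
After line 3 (pop 'z' missing, returns default 158): d = {'a': 24, 'c': 20}, y = 158

158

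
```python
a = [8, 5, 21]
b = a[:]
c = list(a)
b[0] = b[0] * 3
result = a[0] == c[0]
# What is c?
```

After line 1: a = [8, 5, 21]
After line 2 (b = a[:], copy): a = [8, 5, 21], b = [8, 5, 21]
After line 3 (c = list(a) is a copy, new object): c = [8, 5, 21]
After line 4 (b[0] = 8 * 3 = 24; only b mutates (copy)): a = [8, 5, 21], b = [24, 5, 21], c = [8, 5, 21]
After line 5 (a[0] = 8, c[0] = 8; result = True)

[8, 5, 21]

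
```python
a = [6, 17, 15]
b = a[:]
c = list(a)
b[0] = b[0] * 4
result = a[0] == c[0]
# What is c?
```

After line 1: a = [6, 17, 15]
After line 2 (b = a[:], copy): a = [6, 17, 15], b = [6, 17, 15]
After line 3 (c = list(a) is a copy, new object): c = [6, 17, 15]
After line 4 (b[0] = 6 * 4 = 24; only b mutates (copy)): a = [6, 17, 15], b = [24, 17, 15], c = [6, 17, 15]
After line 5 (a[0] = 6, c[0] = 6; result = True)

[6, 17, 15]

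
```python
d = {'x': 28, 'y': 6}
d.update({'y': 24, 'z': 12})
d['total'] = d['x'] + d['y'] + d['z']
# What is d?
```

After line 1: d = {'x': 28, 'y': 6}
After line 2 (y overwritten, z added): d = {'x': 28, 'y': 24, 'z': 12}
After line 3 (total = 28 + 24 + 12 = 64): d = {'x': 28, 'y': 24, 'z': 12, 'total': 64}

{'x': 28, 'y': 24, 'z': 12, 'total': 64}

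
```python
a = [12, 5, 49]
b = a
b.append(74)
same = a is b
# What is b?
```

After line 1: a = [12, 5, 49]
After line 2 (b = a is an alias, same object): a = [12, 5, 49], b = [12, 5, 49]
After line 3 (b.append mutates the shared list): a = [12, 5, 49, 74], b = [12, 5, 49, 74]
After line 4 (same = a is b; same object -> True): same = True

[12, 5, 49, 74]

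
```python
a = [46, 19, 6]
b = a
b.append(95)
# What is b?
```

After line 1: a = [46, 19, 6]
After line 2 (b = a is an alias, same object): a = [46, 19, 6], b = [46, 19, 6]
After line 3 (b.append mutates the shared list): a = [46, 19, 6, 95], b = [46, 19, 6, 95]

[46, 19, 6, 95]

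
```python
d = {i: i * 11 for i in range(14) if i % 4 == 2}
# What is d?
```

{2: 22, 6: 66, 10: 110}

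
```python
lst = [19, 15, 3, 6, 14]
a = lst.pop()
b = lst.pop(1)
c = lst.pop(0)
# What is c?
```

After line 1: lst = [19, 15, 3, 6, 14]
After line 2 (pop() -> a = 14): lst = [19, 15, 3, 6]
After line 3 (pop(1) -> b = 15): lst = [19, 3, 6]
After line 4 (pop(0) -> c = 19): lst = [3, 6]

19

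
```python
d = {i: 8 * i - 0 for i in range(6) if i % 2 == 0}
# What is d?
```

{0: 0, 2: 16, 4: 32}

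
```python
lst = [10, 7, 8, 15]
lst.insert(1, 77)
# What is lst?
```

[10, 77, 7, 8, 15]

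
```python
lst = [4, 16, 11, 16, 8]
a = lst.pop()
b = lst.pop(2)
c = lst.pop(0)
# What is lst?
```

After line 1: lst = [4, 16, 11, 16, 8]
After line 2 (pop() -> a = 8): lst = [4, 16, 11, 16]
After line 3 (pop(2) -> b = 11): lst = [4, 16, 16]
After line 4 (pop(0) -> c = 4): lst = [16, 16]

[16, 16]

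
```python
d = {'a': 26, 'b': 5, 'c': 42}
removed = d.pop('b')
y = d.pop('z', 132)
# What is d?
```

After line 1: d = {'a': 26, 'b': 5, 'c': 42}
After line 2 (pop 'b' returns 5): d = {'a': 26, 'c': 42}, removed = 5
After line 3 (pop 'z' missing, returns default 132): d = {'a': 26, 'c': 42}, y = 132

{'a': 26, 'c': 42}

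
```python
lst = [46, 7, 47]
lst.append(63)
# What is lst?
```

[46, 7, 47, 63]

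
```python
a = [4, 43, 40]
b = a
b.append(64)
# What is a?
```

After line 1: a = [4, 43, 40]
After line 2 (b = a is an alias, same object): a = [4, 43, 40], b = [4, 43, 40]
After line 3 (b.append mutates the shared list): a = [4, 43, 40, 64], b = [4, 43, 40, 64]

[4, 43, 40, 64]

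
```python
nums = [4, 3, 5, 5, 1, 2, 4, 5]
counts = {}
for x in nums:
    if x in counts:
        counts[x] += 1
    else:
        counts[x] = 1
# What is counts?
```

Initial: counts = {}, nums = [4, 3, 5, 5, 1, 2, 4, 5]
See 4: counts = {4: 1}
See 3: counts = {4: 1, 3: 1}
See 5: counts = {4: 1, 3: 1, 5: 1}
See 5: counts = {4: 1, 3: 1, 5: 2}
See 1: counts = {4: 1, 3: 1, 5: 2, 1: 1}
See 2: counts = {4: 1, 3: 1, 5: 2, 1: 1, 2: 1}
See 4: counts = {4: 2, 3: 1, 5: 2, 1: 1, 2: 1}
See 5: counts = {4: 2, 3: 1, 5: 3, 1: 1, 2: 1}

{4: 2, 3: 1, 5: 3, 1: 1, 2: 1}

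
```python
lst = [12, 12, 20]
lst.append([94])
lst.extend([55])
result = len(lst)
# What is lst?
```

After line 1: lst = [12, 12, 20]
After line 2 (append adds [94] as single element): lst = [12, 12, 20, [94]]
After line 3 (extend unpacks [55], adds 55): lst = [12, 12, 20, [94], 55]
After line 4: result = len(lst) = 5

[12, 12, 20, [94], 55]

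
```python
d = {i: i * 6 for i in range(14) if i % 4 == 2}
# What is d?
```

{2: 12, 6: 36, 10: 60}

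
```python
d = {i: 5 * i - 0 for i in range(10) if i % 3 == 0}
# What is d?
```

{0: 0, 3: 15, 6: 30, 9: 45}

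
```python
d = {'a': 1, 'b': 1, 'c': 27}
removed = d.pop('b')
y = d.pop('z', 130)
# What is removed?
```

After line 1: d = {'a': 1, 'b': 1, 'c': 27}
After line 2 (pop 'b' returns 1): d = {'a': 1, 'c': 27}, removed = 1
After line 3 (pop 'z' missing, returns default 130): d = {'a': 1, 'c': 27}, y = 130

1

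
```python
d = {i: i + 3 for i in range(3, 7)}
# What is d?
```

{3: 6, 4: 7, 5: 8, 6: 9}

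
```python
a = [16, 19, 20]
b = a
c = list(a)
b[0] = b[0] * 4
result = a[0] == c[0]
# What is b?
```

After line 1: a = [16, 19, 20]
After line 2 (b = a, alias): a = [16, 19, 20], b = [16, 19, 20]
After line 3 (c = list(a) is a copy, new object): c = [16, 19, 20]
After line 4 (b[0] = 16 * 4 = 64; mutates shared a/b): a = b = [64, 19, 20], c = [16, 19, 20]
After line 5 (a[0] = 64, c[0] = 16; result = False)

[64, 19, 20]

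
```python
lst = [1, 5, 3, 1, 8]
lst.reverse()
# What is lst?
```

[8, 1, 3, 5, 1]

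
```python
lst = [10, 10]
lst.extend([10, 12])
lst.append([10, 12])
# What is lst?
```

After line 1: lst = [10, 10]
After line 2 (extend unpacks [10, 12]): lst = [10, 10, 10, 12]
After line 3 (append adds [10, 12] as single element): lst = [10, 10, 10, 12, [10, 12]]

[10, 10, 10, 12, [10, 12]]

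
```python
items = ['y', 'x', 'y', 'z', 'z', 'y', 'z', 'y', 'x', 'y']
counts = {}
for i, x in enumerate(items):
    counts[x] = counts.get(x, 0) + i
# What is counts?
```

Initial: counts = {}, items = ['y', 'x', 'y', 'z', 'z', 'y', 'z', 'y', 'x', 'y']
i=0, x='y': counts = {'y': 0}
i=1, x='x': counts = {'y': 0, 'x': 1}
i=2, x='y': counts = {'y': 2, 'x': 1}
i=3, x='z': counts = {'y': 2, 'x': 1, 'z': 3}
i=4, x='z': counts = {'y': 2, 'x': 1, 'z': 7}
i=5, x='y': counts = {'y': 7, 'x': 1, 'z': 7}
i=6, x='z': counts = {'y': 7, 'x': 1, 'z': 13}
i=7, x='y': counts = {'y': 14, 'x': 1, 'z': 13}
i=8, x='x': counts = {'y': 14, 'x': 9, 'z': 13}
i=9, x='y': counts = {'y': 23, 'x': 9, 'z': 13}

{'y': 23, 'x': 9, 'z': 13}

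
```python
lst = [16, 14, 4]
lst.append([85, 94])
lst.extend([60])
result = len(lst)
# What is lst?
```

After line 1: lst = [16, 14, 4]
After line 2 (append adds [85, 94] as single element): lst = [16, 14, 4, [85, 94]]
After line 3 (extend unpacks [60], adds 60): lst = [16, 14, 4, [85, 94], 60]
After line 4: result = len(lst) = 5

[16, 14, 4, [85, 94], 60]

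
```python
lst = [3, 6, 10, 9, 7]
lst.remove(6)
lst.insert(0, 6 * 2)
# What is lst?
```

After line 1: lst = [3, 6, 10, 9, 7]
After line 2 (remove first 6): lst = [3, 10, 9, 7]
After line 3 (insert 12 at index 0): lst = [12, 3, 10, 9, 7]

[12, 3, 10, 9, 7]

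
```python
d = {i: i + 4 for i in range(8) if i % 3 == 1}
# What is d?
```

{1: 5, 4: 8, 7: 11}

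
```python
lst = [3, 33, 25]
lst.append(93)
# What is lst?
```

[3, 33, 25, 93]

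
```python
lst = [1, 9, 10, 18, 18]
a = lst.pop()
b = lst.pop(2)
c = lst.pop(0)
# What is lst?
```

After line 1: lst = [1, 9, 10, 18, 18]
After line 2 (pop() -> a = 18): lst = [1, 9, 10, 18]
After line 3 (pop(2) -> b = 10): lst = [1, 9, 18]
After line 4 (pop(0) -> c = 1): lst = [9, 18]

[9, 18]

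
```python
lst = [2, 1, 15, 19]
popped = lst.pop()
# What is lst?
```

[2, 1, 15]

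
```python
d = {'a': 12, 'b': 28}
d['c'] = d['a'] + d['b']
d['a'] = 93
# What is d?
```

After line 1: d = {'a': 12, 'b': 28}
After line 2 (d['c'] = 12 + 28): d = {'a': 12, 'b': 28, 'c': 40}
After line 3: d = {'a': 93, 'b': 28, 'c': 40}

{'a': 93, 'b': 28, 'c': 40}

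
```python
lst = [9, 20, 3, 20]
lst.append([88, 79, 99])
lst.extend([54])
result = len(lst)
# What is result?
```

After line 1: lst = [9, 20, 3, 20]
After line 2 (append adds [88, 79, 99] as single element): lst = [9, 20, 3, 20, [88, 79, 99]]
After line 3 (extend unpacks [54], adds 54): lst = [9, 20, 3, 20, [88, 79, 99], 54]
After line 4: result = len(lst) = 6

6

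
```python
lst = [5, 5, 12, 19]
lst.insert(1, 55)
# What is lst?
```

[5, 55, 5, 12, 19]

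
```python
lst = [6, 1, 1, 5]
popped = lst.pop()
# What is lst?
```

[6, 1, 1]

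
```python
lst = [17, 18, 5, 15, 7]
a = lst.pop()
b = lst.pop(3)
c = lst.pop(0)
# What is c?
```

After line 1: lst = [17, 18, 5, 15, 7]
After line 2 (pop() -> a = 7): lst = [17, 18, 5, 15]
After line 3 (pop(3) -> b = 15): lst = [17, 18, 5]
After line 4 (pop(0) -> c = 17): lst = [18, 5]

17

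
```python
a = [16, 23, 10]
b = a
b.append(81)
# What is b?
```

After line 1: a = [16, 23, 10]
After line 2 (b = a is an alias, same object): a = [16, 23, 10], b = [16, 23, 10]
After line 3 (b.append mutates the shared list): a = [16, 23, 10, 81], b = [16, 23, 10, 81]

[16, 23, 10, 81]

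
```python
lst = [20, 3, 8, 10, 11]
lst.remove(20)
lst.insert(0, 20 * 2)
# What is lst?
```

After line 1: lst = [20, 3, 8, 10, 11]
After line 2 (remove first 20): lst = [3, 8, 10, 11]
After line 3 (insert 40 at index 0): lst = [40, 3, 8, 10, 11]

[40, 3, 8, 10, 11]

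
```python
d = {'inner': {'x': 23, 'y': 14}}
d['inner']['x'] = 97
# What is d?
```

After line 1: d = {'inner': {'x': 23, 'y': 14}}
After line 2 (inner x overwritten): d = {'inner': {'x': 97, 'y': 14}}

{'inner': {'x': 97, 'y': 14}}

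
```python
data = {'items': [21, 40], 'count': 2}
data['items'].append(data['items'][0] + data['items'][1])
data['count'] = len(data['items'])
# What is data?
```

After line 1: data = {'items': [21, 40], 'count': 2}
After line 2 (append 21 + 40 = 61): data = {'items': [21, 40, 61], 'count': 2}
After line 3 (count = len(items) = 3): data = {'items': [21, 40, 61], 'count': 3}

{'items': [21, 40, 61], 'count': 3}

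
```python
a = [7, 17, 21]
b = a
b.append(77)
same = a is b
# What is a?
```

After line 1: a = [7, 17, 21]
After line 2 (b = a is an alias, same object): a = [7, 17, 21], b = [7, 17, 21]
After line 3 (b.append mutates the shared list): a = [7, 17, 21, 77], b = [7, 17, 21, 77]
After line 4 (same = a is b; same object -> True): same = True

[7, 17, 21, 77]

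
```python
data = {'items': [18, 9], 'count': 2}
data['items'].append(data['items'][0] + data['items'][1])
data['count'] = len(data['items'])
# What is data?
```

After line 1: data = {'items': [18, 9], 'count': 2}
After line 2 (append 18 + 9 = 27): data = {'items': [18, 9, 27], 'count': 2}
After line 3 (count = len(items) = 3): data = {'items': [18, 9, 27], 'count': 3}

{'items': [18, 9, 27], 'count': 3}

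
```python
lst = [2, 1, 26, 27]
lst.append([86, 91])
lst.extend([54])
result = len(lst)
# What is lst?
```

After line 1: lst = [2, 1, 26, 27]
After line 2 (append adds [86, 91] as single element): lst = [2, 1, 26, 27, [86, 91]]
After line 3 (extend unpacks [54], adds 54): lst = [2, 1, 26, 27, [86, 91], 54]
After line 4: result = len(lst) = 6

[2, 1, 26, 27, [86, 91], 54]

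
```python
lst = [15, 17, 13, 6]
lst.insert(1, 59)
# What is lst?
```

[15, 59, 17, 13, 6]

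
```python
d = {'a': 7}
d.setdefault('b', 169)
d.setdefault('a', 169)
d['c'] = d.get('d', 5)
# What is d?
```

After line 1: d = {'a': 7}
After line 2 (setdefault adds 'b'=169): d = {'a': 7, 'b': 169}
After line 3 (setdefault 'a' no-op, already exists): d = {'a': 7, 'b': 169}
After line 4 (get('d', 5) returns default since 'd' not in d): d = {'a': 7, 'b': 169, 'c': 5}

{'a': 7, 'b': 169, 'c': 5}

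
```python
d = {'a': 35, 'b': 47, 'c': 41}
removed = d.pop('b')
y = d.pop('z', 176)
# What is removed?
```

After line 1: d = {'a': 35, 'b': 47, 'c': 41}
After line 2 (pop 'b' returns 47): d = {'a': 35, 'c': 41}, removed = 47
After line 3 (pop 'z' missing, returns default 176): d = {'a': 35, 'c': 41}, y = 176

47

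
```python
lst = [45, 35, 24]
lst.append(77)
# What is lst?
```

[45, 35, 24, 77]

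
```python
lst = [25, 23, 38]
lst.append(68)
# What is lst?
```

[25, 23, 38, 68]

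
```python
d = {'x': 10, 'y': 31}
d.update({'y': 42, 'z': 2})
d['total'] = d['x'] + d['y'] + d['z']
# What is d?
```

After line 1: d = {'x': 10, 'y': 31}
After line 2 (y overwritten, z added): d = {'x': 10, 'y': 42, 'z': 2}
After line 3 (total = 10 + 42 + 2 = 54): d = {'x': 10, 'y': 42, 'z': 2, 'total': 54}

{'x': 10, 'y': 42, 'z': 2, 'total': 54}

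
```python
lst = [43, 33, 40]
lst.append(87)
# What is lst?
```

[43, 33, 40, 87]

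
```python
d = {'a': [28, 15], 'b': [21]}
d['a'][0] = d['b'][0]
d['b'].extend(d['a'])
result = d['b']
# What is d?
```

After line 1: d = {'a': [28, 15], 'b': [21]}
After line 2 (a[0] = b[0] = 21): d = {'a': [21, 15], 'b': [21]}
After line 3 (b.extend(a) appends [21, 15]): d = {'a': [21, 15], 'b': [21, 21, 15]}
After line 4: result = d['b'] = [21, 21, 15]

{'a': [21, 15], 'b': [21, 21, 15]}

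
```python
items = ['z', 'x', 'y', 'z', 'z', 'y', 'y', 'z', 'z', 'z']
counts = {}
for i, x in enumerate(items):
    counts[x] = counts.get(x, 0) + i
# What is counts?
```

Initial: counts = {}, items = ['z', 'x', 'y', 'z', 'z', 'y', 'y', 'z', 'z', 'z']
i=0, x='z': counts = {'z': 0}
i=1, x='x': counts = {'z': 0, 'x': 1}
i=2, x='y': counts = {'z': 0, 'x': 1, 'y': 2}
i=3, x='z': counts = {'z': 3, 'x': 1, 'y': 2}
i=4, x='z': counts = {'z': 7, 'x': 1, 'y': 2}
i=5, x='y': counts = {'z': 7, 'x': 1, 'y': 7}
i=6, x='y': counts = {'z': 7, 'x': 1, 'y': 13}
i=7, x='z': counts = {'z': 14, 'x': 1, 'y': 13}
i=8, x='z': counts = {'z': 22, 'x': 1, 'y': 13}
i=9, x='z': counts = {'z': 31, 'x': 1, 'y': 13}

{'z': 31, 'x': 1, 'y': 13}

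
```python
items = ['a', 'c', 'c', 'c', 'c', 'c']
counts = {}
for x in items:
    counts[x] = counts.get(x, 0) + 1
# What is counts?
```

Initial: counts = {}, items = ['a', 'c', 'c', 'c', 'c', 'c']
See 'a': counts = {'a': 1}
See 'c': counts = {'a': 1, 'c': 1}
See 'c': counts = {'a': 1, 'c': 2}
See 'c': counts = {'a': 1, 'c': 3}
See 'c': counts = {'a': 1, 'c': 4}
See 'c': counts = {'a': 1, 'c': 5}

{'a': 1, 'c': 5}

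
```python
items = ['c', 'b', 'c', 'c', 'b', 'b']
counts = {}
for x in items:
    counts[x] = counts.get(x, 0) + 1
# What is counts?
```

Initial: counts = {}, items = ['c', 'b', 'c', 'c', 'b', 'b']
See 'c': counts = {'c': 1}
See 'b': counts = {'c': 1, 'b': 1}
See 'c': counts = {'c': 2, 'b': 1}
See 'c': counts = {'c': 3, 'b': 1}
See 'b': counts = {'c': 3, 'b': 2}
See 'b': counts = {'c': 3, 'b': 3}

{'c': 3, 'b': 3}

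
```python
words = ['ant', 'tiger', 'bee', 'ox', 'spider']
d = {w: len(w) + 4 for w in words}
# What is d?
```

{'ant': 7, 'tiger': 9, 'bee': 7, 'ox': 6, 'spider': 10}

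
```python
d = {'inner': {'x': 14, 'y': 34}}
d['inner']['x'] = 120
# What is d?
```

After line 1: d = {'inner': {'x': 14, 'y': 34}}
After line 2 (inner x overwritten): d = {'inner': {'x': 120, 'y': 34}}

{'inner': {'x': 120, 'y': 34}}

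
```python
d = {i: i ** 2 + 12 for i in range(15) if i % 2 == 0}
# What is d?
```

{0: 12, 2: 16, 4: 28, 6: 48, 8: 76, 10: 112, 12: 156, 14: 208}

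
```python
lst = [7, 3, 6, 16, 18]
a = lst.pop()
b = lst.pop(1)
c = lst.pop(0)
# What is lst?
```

After line 1: lst = [7, 3, 6, 16, 18]
After line 2 (pop() -> a = 18): lst = [7, 3, 6, 16]
After line 3 (pop(1) -> b = 3): lst = [7, 6, 16]
After line 4 (pop(0) -> c = 7): lst = [6, 16]

[6, 16]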